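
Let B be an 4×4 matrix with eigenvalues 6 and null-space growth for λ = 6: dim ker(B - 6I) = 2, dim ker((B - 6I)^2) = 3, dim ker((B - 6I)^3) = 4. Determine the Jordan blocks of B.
λ = 6: successive nullity increments [2, 1, 1] count blocks of size ≥ k; block sizes are [3, 1].

Jordan blocks: (6, 3), (6, 1)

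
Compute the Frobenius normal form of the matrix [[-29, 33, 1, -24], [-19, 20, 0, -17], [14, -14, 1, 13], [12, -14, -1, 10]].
R = [[0, 0, 0, -9], [1, 0, 0, 6], [0, 1, 0, -7], [0, 0, 1, 2]]

The invariant factors of A (the non-unit diagonal entries of the Smith normal form of xI - A over ℚ[x]) are (x^2 - x + 3)^2, each dividing the next. The characteristic polynomial is their product, (x^2 - x + 3)^2.

The rational canonical form is the block-diagonal matrix of companion matrices C(f_i):
R = [[0, 0, 0, -9], [1, 0, 0, 6], [0, 1, 0, -7], [0, 0, 1, 2]].

Note the characteristic polynomial does not split into linear factors over ℚ, so A has no Jordan form over ℚ; the rational canonical form exists over any field.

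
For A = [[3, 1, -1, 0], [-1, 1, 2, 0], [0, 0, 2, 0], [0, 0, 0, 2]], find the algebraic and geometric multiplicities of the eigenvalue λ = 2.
algebraic multiplicity 4, geometric multiplicity 2

The characteristic polynomial is (x - 2)^4, so the factor x - 2 appears with exponent 4: the algebraic multiplicity is 4.

rank(A - 2I) = 2, so the eigenspace has dimension 4 - 2 = 2: the geometric multiplicity is 2.

Since 2 < 4, A is not diagonalizable.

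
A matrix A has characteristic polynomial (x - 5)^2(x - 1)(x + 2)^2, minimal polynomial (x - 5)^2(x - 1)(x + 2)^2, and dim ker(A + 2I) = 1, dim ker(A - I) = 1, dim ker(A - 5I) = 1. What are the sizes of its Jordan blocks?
λ = -2: algebraic multiplicity 2 (exponent in χ_A), largest block size 2 (exponent in m_A), 1 block (geometric multiplicity). This forces block sizes [2].
λ = 1: algebraic multiplicity 1 (exponent in χ_A), largest block size 1 (exponent in m_A), 1 block (geometric multiplicity). This forces block sizes [1].
λ = 5: algebraic multiplicity 2 (exponent in χ_A), largest block size 2 (exponent in m_A), 1 block (geometric multiplicity). This forces block sizes [2].

Jordan blocks: (-2, 2), (1, 1), (5, 2)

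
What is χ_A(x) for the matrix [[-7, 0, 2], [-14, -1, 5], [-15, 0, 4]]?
xI - A = [[x + 7, 0, -2], [14, x + 1, -5], [15, 0, x - 4]].

Expanding det(xI - A) along the first row:
det(xI - A) = + (x + 7)·det([[x + 1, -5], [0, x - 4]]) - (0)·det([[14, -5], [15, x - 4]]) + (-2)·det([[14, x + 1], [15, 0]]).

Evaluating gives χ_A(x) = x^3 + 4x^2 + 5x + 2 = (x + 1)^2(x + 2).

χ_A(x) = (x + 1)^2(x + 2)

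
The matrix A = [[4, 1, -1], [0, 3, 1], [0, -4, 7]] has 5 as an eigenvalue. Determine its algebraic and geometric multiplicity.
The characteristic polynomial is (x - 5)^2(x - 4), so the factor x - 5 appears with exponent 2: the algebraic multiplicity is 2.

rank(A - 5I) = 2, so the eigenspace has dimension 3 - 2 = 1: the geometric multiplicity is 1.

Since 1 < 2, A is not diagonalizable.

algebraic multiplicity 2, geometric multiplicity 1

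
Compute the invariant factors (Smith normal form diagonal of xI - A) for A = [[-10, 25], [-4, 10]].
The Jordan structure of A has elementary divisors x^2. Arranging the block sizes at each eigenvalue in decreasing order and taking row products gives the invariant factors.

Invariant factors (smallest first, each dividing the next): x^2.

Check: the last factor x^2 is the minimal polynomial, and the product x^2 is the characteristic polynomial.

x^2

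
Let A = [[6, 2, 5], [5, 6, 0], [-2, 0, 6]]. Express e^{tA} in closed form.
e^{tA} = [[e^{6*t}, 2*t*e^{6*t}, 5*t*e^{6*t}], [5*t*e^{6*t}, (5*t^2 + 1)*e^{6*t}, 25*t^2*e^{6*t}/2], [-2*t*e^{6*t}, -2*t^2*e^{6*t}, (1 - 5*t^2)*e^{6*t}]]

A has Jordan form J = [[6, 1, 0], [0, 6, 1], [0, 0, 6]] with A = PJP^{-1}, so e^{tA} = P e^{tJ} P^{-1}.

For a Jordan block J_k(λ), e^{tJ_k(λ)} = e^{λt} · (I + tN + t^2 N^2/2! + ... + t^{k-1} N^{k-1}/(k-1)!) where N is the nilpotent superdiagonal part.

Assembling the blocks and conjugating back gives the entries of e^{tA} as shown above.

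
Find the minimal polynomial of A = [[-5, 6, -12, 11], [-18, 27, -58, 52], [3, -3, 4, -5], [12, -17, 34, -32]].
The characteristic polynomial factors as (x + 1)^2(x + 2)^2. The minimal polynomial is ∏(x - λ)^{k_λ} where k_λ is the size of the largest Jordan block at λ.

For λ = -2: rank(A + 2I) = 2, and the largest Jordan block has size 1 (the smallest k with rank((A + 2I)^k) = rank((A + 2I)^(k+1))).
For λ = -1: rank(A + I) = 3, and the largest Jordan block has size 2 (the smallest k with rank((A + I)^k) = rank((A + I)^(k+1))).

So m_A(x) = (x + 1)^2(x + 2).

m_A(x) = (x + 1)^2(x + 2)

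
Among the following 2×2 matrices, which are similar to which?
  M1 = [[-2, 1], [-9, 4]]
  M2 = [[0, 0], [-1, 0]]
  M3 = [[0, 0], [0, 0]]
3 classes: {M1}, {M2}, {M3}

Characteristic polynomials: χ_{M1} = (x - 1)^2, χ_{M2} = x^2, χ_{M3} = x^2.

{M1}: invariant factors (x - 1)^2.

{M2}: invariant factors x^2.

{M3}: invariant factors x, x.

Matrices are similar if and only if their invariant-factor lists agree; the partition into similarity classes is {M1}, {M2}, {M3}.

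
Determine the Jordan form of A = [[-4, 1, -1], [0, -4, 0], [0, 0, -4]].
The characteristic polynomial is det(xI - A) = (x + 4)^3, so the eigenvalues are -4 (algebraic multiplicity 3).

For λ = -4: rank(A + 4I) = 1, rank((A + 4I)^2) = 0. The eigenspace has dimension 3 - 1 = 2, so there are 2 Jordan blocks; the rank sequence gives block sizes [2, 1].

Assembling the blocks gives the Jordan form J above.

J = [[-4, 1, 0], [0, -4, 0], [0, 0, -4]]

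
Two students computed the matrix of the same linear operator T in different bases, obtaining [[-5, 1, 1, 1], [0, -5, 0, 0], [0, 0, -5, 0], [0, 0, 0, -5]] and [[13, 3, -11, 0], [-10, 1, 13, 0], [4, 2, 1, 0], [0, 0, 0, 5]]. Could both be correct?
No.

trace(A) = -20 but trace(B) = 20. The trace is a similarity invariant, so A and B are not similar.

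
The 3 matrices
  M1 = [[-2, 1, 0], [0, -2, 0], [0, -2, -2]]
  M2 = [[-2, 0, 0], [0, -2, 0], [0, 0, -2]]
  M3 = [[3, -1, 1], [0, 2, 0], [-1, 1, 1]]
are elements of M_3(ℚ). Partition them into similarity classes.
3 classes: {M1}, {M2}, {M3}

Characteristic polynomials: χ_{M1} = (x + 2)^3, χ_{M2} = (x + 2)^3, χ_{M3} = (x - 2)^3.

{M1}: invariant factors x + 2, (x + 2)^2.

{M2}: invariant factors x + 2, x + 2, x + 2.

{M3}: invariant factors x - 2, (x - 2)^2.

Matrices are similar if and only if their invariant-factor lists agree; the partition into similarity classes is {M1}, {M2}, {M3}.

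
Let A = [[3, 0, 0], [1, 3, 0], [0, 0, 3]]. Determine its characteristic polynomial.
xI - A = [[x - 3, 0, 0], [-1, x - 3, 0], [0, 0, x - 3]].

Expanding det(xI - A) along the first row:
det(xI - A) = + (x - 3)·det([[x - 3, 0], [0, x - 3]]) - (0)·det([[-1, 0], [0, x - 3]]) + (0)·det([[-1, x - 3], [0, 0]]).

Evaluating gives χ_A(x) = x^3 - 9x^2 + 27x - 27 = (x - 3)^3.

χ_A(x) = (x - 3)^3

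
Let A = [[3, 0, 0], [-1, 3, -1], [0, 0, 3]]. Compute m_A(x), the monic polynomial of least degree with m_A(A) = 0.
The characteristic polynomial factors as (x - 3)^3. The minimal polynomial is ∏(x - λ)^{k_λ} where k_λ is the size of the largest Jordan block at λ.

For λ = 3: rank(A - 3I) = 1, and the largest Jordan block has size 2 (the smallest k with rank((A - 3I)^k) = rank((A - 3I)^(k+1))).

So m_A(x) = (x - 3)^2.

m_A(x) = (x - 3)^2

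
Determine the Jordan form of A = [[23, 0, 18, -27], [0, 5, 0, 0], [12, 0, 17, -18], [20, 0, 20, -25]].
The characteristic polynomial is det(xI - A) = (x - 5)^4, so the eigenvalues are 5 (algebraic multiplicity 4).

For λ = 5: rank(A - 5I) = 1, rank((A - 5I)^2) = 0. The eigenspace has dimension 4 - 1 = 3, so there are 3 Jordan blocks; the rank sequence gives block sizes [2, 1, 1].

Assembling the blocks gives the Jordan form J above.

J = [[5, 1, 0, 0], [0, 5, 0, 0], [0, 0, 5, 0], [0, 0, 0, 5]]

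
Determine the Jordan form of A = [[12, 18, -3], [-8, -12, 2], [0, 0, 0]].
The characteristic polynomial is det(xI - A) = x^3, so the eigenvalues are 0 (algebraic multiplicity 3).

For λ = 0: rank(A) = 1, rank(A^2) = 0. The eigenspace has dimension 3 - 1 = 2, so there are 2 Jordan blocks; the rank sequence gives block sizes [2, 1].

Assembling the blocks gives the Jordan form J above.

J = [[0, 1, 0], [0, 0, 0], [0, 0, 0]]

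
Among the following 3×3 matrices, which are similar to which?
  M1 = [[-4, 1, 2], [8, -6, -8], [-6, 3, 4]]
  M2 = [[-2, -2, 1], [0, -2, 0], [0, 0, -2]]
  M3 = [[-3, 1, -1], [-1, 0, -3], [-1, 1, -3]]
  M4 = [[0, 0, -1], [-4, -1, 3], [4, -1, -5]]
2 classes: {M1, M2}, {M3, M4}

Characteristic polynomials: χ_{M1} = (x + 2)^3, χ_{M2} = (x + 2)^3, χ_{M3} = (x + 2)^3, χ_{M4} = (x + 2)^3.

{M1, M2}: invariant factors x + 2, (x + 2)^2.

{M3, M4}: invariant factors (x + 2)^3.

Matrices are similar if and only if their invariant-factor lists agree; the partition into similarity classes is {M1, M2}, {M3, M4}.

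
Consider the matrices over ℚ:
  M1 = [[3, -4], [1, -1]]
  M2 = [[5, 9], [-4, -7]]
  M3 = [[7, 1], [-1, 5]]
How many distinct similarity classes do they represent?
Characteristic polynomials: χ_{M1} = (x - 1)^2, χ_{M2} = (x + 1)^2, χ_{M3} = (x - 6)^2.

{M1}: invariant factors (x - 1)^2.

{M2}: invariant factors (x + 1)^2.

{M3}: invariant factors (x - 6)^2.

Matrices are similar if and only if their invariant-factor lists agree; the partition into similarity classes is {M1}, {M2}, {M3}.

3 classes: {M1}, {M2}, {M3}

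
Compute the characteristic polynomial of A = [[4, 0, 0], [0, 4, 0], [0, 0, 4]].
xI - A = [[x - 4, 0, 0], [0, x - 4, 0], [0, 0, x - 4]].

Expanding det(xI - A) along the first row:
det(xI - A) = + (x - 4)·det([[x - 4, 0], [0, x - 4]]) - (0)·det([[0, 0], [0, x - 4]]) + (0)·det([[0, x - 4], [0, 0]]).

Evaluating gives χ_A(x) = x^3 - 12x^2 + 48x - 64 = (x - 4)^3.

χ_A(x) = (x - 4)^3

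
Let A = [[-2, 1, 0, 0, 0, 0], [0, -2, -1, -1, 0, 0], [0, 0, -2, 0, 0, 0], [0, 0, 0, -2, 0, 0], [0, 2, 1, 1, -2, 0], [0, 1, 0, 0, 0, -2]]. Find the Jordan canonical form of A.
J = [[-2, 1, 0, 0, 0, 0], [0, -2, 1, 0, 0, 0], [0, 0, -2, 0, 0, 0], [0, 0, 0, -2, 0, 0], [0, 0, 0, 0, -2, 0], [0, 0, 0, 0, 0, -2]]

The characteristic polynomial is det(xI - A) = (x + 2)^6, so the eigenvalues are -2 (algebraic multiplicity 6).

For λ = -2: rank(A + 2I) = 2, rank((A + 2I)^2) = 1, rank((A + 2I)^3) = 0. The eigenspace has dimension 6 - 2 = 4, so there are 4 Jordan blocks; the rank sequence gives block sizes [3, 1, 1, 1].

Assembling the blocks gives the Jordan form J above.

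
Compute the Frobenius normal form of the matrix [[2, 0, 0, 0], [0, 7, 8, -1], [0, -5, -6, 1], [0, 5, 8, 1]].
R = [[2, 0, 0, 0], [0, 2, 0, 0], [0, 0, 0, 4], [0, 0, 1, 0]]

The invariant factors of A (the non-unit diagonal entries of the Smith normal form of xI - A over ℚ[x]) are x - 2, x - 2, (x - 2)(x + 2), each dividing the next. The characteristic polynomial is their product, (x - 2)^3(x + 2).

The rational canonical form is the block-diagonal matrix of companion matrices C(f_i):
R = [[2, 0, 0, 0], [0, 2, 0, 0], [0, 0, 0, 4], [0, 0, 1, 0]].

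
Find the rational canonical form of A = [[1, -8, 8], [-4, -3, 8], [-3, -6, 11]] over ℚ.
R = [[5, 0, 0], [0, 0, 5], [0, 1, 4]]

The invariant factors of A (the non-unit diagonal entries of the Smith normal form of xI - A over ℚ[x]) are x - 5, (x - 5)(x + 1), each dividing the next. The characteristic polynomial is their product, (x - 5)^2(x + 1).

The rational canonical form is the block-diagonal matrix of companion matrices C(f_i):
R = [[5, 0, 0], [0, 0, 5], [0, 1, 4]].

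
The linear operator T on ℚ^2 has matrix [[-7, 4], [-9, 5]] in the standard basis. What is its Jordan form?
The characteristic polynomial is det(xI - A) = (x + 1)^2, so the eigenvalues are -1 (algebraic multiplicity 2).

For λ = -1: rank(A + I) = 1, rank((A + I)^2) = 0. The eigenspace has dimension 2 - 1 = 1, so there is 1 Jordan block; the rank sequence gives block sizes [2].

Assembling the blocks gives the Jordan form J above.

J = [[-1, 1], [0, -1]]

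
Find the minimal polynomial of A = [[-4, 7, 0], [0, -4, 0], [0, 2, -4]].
The characteristic polynomial factors as (x + 4)^3. The minimal polynomial is ∏(x - λ)^{k_λ} where k_λ is the size of the largest Jordan block at λ.

For λ = -4: rank(A + 4I) = 1, and the largest Jordan block has size 2 (the smallest k with rank((A + 4I)^k) = rank((A + 4I)^(k+1))).

So m_A(x) = (x + 4)^2.

m_A(x) = (x + 4)^2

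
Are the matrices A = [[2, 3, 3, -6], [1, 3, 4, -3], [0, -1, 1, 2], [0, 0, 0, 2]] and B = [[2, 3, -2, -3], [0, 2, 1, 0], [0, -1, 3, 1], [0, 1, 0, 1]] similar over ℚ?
Two matrices over a field are similar if and only if they have the same invariant factors.

Both A and B have characteristic polynomial (x - 2)^4 and minimal polynomial (x - 2)^3. Computing further, both have invariant factors x - 2, (x - 2)^3. Hence A and B are similar.

Yes.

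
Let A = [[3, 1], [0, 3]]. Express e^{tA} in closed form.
A has Jordan form J = [[3, 1], [0, 3]] with A = PJP^{-1}, so e^{tA} = P e^{tJ} P^{-1}.

For a Jordan block J_k(λ), e^{tJ_k(λ)} = e^{λt} · (I + tN + t^2 N^2/2! + ... + t^{k-1} N^{k-1}/(k-1)!) where N is the nilpotent superdiagonal part.

Assembling the blocks and conjugating back gives the entries of e^{tA} as shown above.

e^{tA} = [[e^{3*t}, t*e^{3*t}], [0, e^{3*t}]]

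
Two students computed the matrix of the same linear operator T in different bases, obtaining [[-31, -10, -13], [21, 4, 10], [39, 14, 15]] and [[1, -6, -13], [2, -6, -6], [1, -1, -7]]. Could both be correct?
Yes.

Two matrices over a field are similar if and only if they have the same invariant factors.

Both A and B have characteristic polynomial (x + 4)^3 and minimal polynomial (x + 4)^3. Computing further, both have invariant factors (x + 4)^3. Hence A and B are similar.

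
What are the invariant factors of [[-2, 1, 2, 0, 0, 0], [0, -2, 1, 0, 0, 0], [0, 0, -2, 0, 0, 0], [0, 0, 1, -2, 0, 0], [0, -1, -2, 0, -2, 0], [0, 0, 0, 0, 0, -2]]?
x + 2, x + 2, x + 2, (x + 2)^3

The Jordan structure of A has elementary divisors (x + 2)^3, (x + 2), (x + 2), (x + 2). Arranging the block sizes at each eigenvalue in decreasing order and taking row products gives the invariant factors.

Invariant factors (smallest first, each dividing the next): x + 2, x + 2, x + 2, (x + 2)^3.

Check: the last factor (x + 2)^3 is the minimal polynomial, and the product (x + 2)^6 is the characteristic polynomial.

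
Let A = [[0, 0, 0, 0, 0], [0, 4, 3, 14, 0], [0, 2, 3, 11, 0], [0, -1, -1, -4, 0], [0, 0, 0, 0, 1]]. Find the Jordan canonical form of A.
J = [[0, 0, 0, 0, 0], [0, 1, 1, 0, 0], [0, 0, 1, 1, 0], [0, 0, 0, 1, 0], [0, 0, 0, 0, 1]]

The characteristic polynomial is det(xI - A) = x(x - 1)^4, so the eigenvalues are 0 (algebraic multiplicity 1), 1 (algebraic multiplicity 4).

For λ = 0: algebraic multiplicity 1 gives one 1×1 block.

For λ = 1: rank(A - I) = 3, rank((A - I)^2) = 2, rank((A - I)^3) = 1. The eigenspace has dimension 5 - 3 = 2, so there are 2 Jordan blocks; the rank sequence gives block sizes [3, 1].

Assembling the blocks gives the Jordan form J above.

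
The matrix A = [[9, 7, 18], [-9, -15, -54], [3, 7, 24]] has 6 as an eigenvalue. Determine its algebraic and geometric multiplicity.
The characteristic polynomial is (x - 6)^3, so the factor x - 6 appears with exponent 3: the algebraic multiplicity is 3.

rank(A - 6I) = 1, so the eigenspace has dimension 3 - 1 = 2: the geometric multiplicity is 2.

Since 2 < 3, A is not diagonalizable.

algebraic multiplicity 3, geometric multiplicity 2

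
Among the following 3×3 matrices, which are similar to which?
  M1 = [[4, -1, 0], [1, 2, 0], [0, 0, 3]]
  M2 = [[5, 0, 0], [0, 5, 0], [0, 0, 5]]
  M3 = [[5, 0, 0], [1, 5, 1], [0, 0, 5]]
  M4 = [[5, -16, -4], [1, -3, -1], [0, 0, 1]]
Characteristic polynomials: χ_{M1} = (x - 3)^3, χ_{M2} = (x - 5)^3, χ_{M3} = (x - 5)^3, χ_{M4} = (x - 1)^3.

{M1}: invariant factors x - 3, (x - 3)^2.

{M2}: invariant factors x - 5, x - 5, x - 5.

{M3}: invariant factors x - 5, (x - 5)^2.

{M4}: invariant factors x - 1, (x - 1)^2.

Matrices are similar if and only if their invariant-factor lists agree; the partition into similarity classes is {M1}, {M2}, {M3}, {M4}.

4 classes: {M1}, {M2}, {M3}, {M4}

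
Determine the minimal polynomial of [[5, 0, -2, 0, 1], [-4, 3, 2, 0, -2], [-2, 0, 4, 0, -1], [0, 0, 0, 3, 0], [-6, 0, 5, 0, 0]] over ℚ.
m_A(x) = (x - 3)^3

The characteristic polynomial factors as (x - 3)^5. The minimal polynomial is ∏(x - λ)^{k_λ} where k_λ is the size of the largest Jordan block at λ.

For λ = 3: rank(A - 3I) = 2, and the largest Jordan block has size 3 (the smallest k with rank((A - 3I)^k) = rank((A - 3I)^(k+1))).

So m_A(x) = (x - 3)^3.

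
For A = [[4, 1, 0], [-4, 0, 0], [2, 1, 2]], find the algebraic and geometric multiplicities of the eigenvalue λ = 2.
algebraic multiplicity 3, geometric multiplicity 2

The characteristic polynomial is (x - 2)^3, so the factor x - 2 appears with exponent 3: the algebraic multiplicity is 3.

rank(A - 2I) = 1, so the eigenspace has dimension 3 - 1 = 2: the geometric multiplicity is 2.

Since 2 < 3, A is not diagonalizable.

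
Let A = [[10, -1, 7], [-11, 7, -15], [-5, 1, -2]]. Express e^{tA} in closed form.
A has Jordan form J = [[5, 1, 0], [0, 5, 1], [0, 0, 5]] with A = PJP^{-1}, so e^{tA} = P e^{tJ} P^{-1}.

For a Jordan block J_k(λ), e^{tJ_k(λ)} = e^{λt} · (I + tN + t^2 N^2/2! + ... + t^{k-1} N^{k-1}/(k-1)!) where N is the nilpotent superdiagonal part.

Assembling the blocks and conjugating back gives the entries of e^{tA} as shown above.

e^{tA} = [[(t^2 + 10*t + 2)*e^{5*t}/2, -t*e^{5*t}, t*(t + 14)*e^{5*t}/2], [t*(-t - 11)*e^{5*t}, (2*t + 1)*e^{5*t}, t*(-t - 15)*e^{5*t}], [t*(-t - 10)*e^{5*t}/2, t*e^{5*t}, (-t^2 - 14*t + 2)*e^{5*t}/2]]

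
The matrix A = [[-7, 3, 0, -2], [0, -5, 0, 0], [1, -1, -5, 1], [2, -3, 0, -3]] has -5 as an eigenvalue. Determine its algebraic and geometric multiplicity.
The characteristic polynomial is (x + 5)^4, so the factor x + 5 appears with exponent 4: the algebraic multiplicity is 4.

rank(A + 5I) = 2, so the eigenspace has dimension 4 - 2 = 2: the geometric multiplicity is 2.

Since 2 < 4, A is not diagonalizable.

algebraic multiplicity 4, geometric multiplicity 2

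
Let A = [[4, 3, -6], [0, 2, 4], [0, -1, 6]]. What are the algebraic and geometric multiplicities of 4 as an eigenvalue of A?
algebraic multiplicity 3, geometric multiplicity 2

The characteristic polynomial is (x - 4)^3, so the factor x - 4 appears with exponent 3: the algebraic multiplicity is 3.

rank(A - 4I) = 1, so the eigenspace has dimension 3 - 1 = 2: the geometric multiplicity is 2.

Since 2 < 3, A is not diagonalizable.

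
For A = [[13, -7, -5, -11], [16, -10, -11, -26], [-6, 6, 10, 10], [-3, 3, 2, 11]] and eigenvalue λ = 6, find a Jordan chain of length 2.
v_1 = [[0, -1, 1, 0]]^T, v_2 = [[2, 5, -2, -1]]^T

We seek v_1 ∈ ker((A - 6I)^2) \ ker(A - 6I), then set v_{i+1} = (A - 6I) v_i.

One such chain is v_1 = [[0, -1, 1, 0]]^T, v_2 = [[2, 5, -2, -1]]^T. Check: (A - 6I) v_2 = [[0, 0, 0, 0]]^T = 0.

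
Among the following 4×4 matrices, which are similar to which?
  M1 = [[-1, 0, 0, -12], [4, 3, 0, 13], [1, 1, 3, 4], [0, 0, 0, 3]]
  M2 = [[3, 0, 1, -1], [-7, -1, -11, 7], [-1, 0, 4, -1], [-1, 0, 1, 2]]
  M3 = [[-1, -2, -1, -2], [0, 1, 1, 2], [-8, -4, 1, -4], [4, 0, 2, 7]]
Characteristic polynomials: χ_{M1} = (x - 3)^3(x + 1), χ_{M2} = (x - 3)^3(x + 1), χ_{M3} = (x - 3)^3(x + 1).

{M1, M2}: invariant factors (x - 3)^3(x + 1).

{M3}: invariant factors x - 3, (x - 3)^2(x + 1).

Matrices are similar if and only if their invariant-factor lists agree; the partition into similarity classes is {M1, M2}, {M3}.

2 classes: {M1, M2}, {M3}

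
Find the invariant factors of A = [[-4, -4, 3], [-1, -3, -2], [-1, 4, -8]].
The Jordan structure of A has elementary divisors (x + 5)^3. Arranging the block sizes at each eigenvalue in decreasing order and taking row products gives the invariant factors.

Invariant factors (smallest first, each dividing the next): (x + 5)^3.

Check: the last factor (x + 5)^3 is the minimal polynomial, and the product (x + 5)^3 is the characteristic polynomial.

(x + 5)^3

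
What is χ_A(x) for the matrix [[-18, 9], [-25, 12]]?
χ_A(x) = (x + 3)^2

xI - A = [[x + 18, -9], [25, x - 12]].

Expanding det(xI - A) along the first row:
det(xI - A) = + (x + 18)·det([[x - 12]]) - (-9)·det([[25]]).

Evaluating gives χ_A(x) = x^2 + 6x + 9 = (x + 3)^2.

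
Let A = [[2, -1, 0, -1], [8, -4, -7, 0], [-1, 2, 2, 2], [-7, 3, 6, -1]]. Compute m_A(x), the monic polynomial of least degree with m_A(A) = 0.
m_A(x) = (x - 1)^3(x + 4)

The characteristic polynomial factors as (x - 1)^3(x + 4). The minimal polynomial is ∏(x - λ)^{k_λ} where k_λ is the size of the largest Jordan block at λ.

For λ = -4: rank(A + 4I) = 3, and the largest Jordan block has size 1 (the smallest k with rank((A + 4I)^k) = rank((A + 4I)^(k+1))).
For λ = 1: rank(A - I) = 3, and the largest Jordan block has size 3 (the smallest k with rank((A - I)^k) = rank((A - I)^(k+1))).

So m_A(x) = (x - 1)^3(x + 4).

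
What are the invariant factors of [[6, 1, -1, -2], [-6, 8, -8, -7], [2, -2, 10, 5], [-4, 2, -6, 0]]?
The Jordan structure of A has elementary divisors (x - 6)^2, (x - 6)^2. Arranging the block sizes at each eigenvalue in decreasing order and taking row products gives the invariant factors.

Invariant factors (smallest first, each dividing the next): (x - 6)^2, (x - 6)^2.

Check: the last factor (x - 6)^2 is the minimal polynomial, and the product (x - 6)^4 is the characteristic polynomial.

(x - 6)^2, (x - 6)^2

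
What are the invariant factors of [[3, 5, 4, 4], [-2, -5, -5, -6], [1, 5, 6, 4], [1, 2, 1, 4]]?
x - 2, (x - 2)^3

The Jordan structure of A has elementary divisors (x - 2)^3, (x - 2). Arranging the block sizes at each eigenvalue in decreasing order and taking row products gives the invariant factors.

Invariant factors (smallest first, each dividing the next): x - 2, (x - 2)^3.

Check: the last factor (x - 2)^3 is the minimal polynomial, and the product (x - 2)^4 is the characteristic polynomial.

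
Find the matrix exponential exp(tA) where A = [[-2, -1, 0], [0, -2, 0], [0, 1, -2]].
A has Jordan form J = [[-2, 1, 0], [0, -2, 0], [0, 0, -2]] with A = PJP^{-1}, so e^{tA} = P e^{tJ} P^{-1}.

For a Jordan block J_k(λ), e^{tJ_k(λ)} = e^{λt} · (I + tN + t^2 N^2/2! + ... + t^{k-1} N^{k-1}/(k-1)!) where N is the nilpotent superdiagonal part.

Assembling the blocks and conjugating back gives the entries of e^{tA} as shown above.

e^{tA} = [[e^{-2*t}, -t*e^{-2*t}, 0], [0, e^{-2*t}, 0], [0, t*e^{-2*t}, e^{-2*t}]]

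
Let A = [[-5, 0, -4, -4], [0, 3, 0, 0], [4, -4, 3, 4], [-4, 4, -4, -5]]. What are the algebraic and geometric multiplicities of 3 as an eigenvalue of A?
The characteristic polynomial is (x - 3)(x + 1)^2(x + 5), so the factor x - 3 appears with exponent 1: the algebraic multiplicity is 1.

rank(A - 3I) = 3, so the eigenspace has dimension 4 - 3 = 1: the geometric multiplicity is 1.

algebraic multiplicity 1, geometric multiplicity 1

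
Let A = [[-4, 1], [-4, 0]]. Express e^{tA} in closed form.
e^{tA} = [[(1 - 2*t)*e^{-2*t}, t*e^{-2*t}], [-4*t*e^{-2*t}, (2*t + 1)*e^{-2*t}]]

A has Jordan form J = [[-2, 1], [0, -2]] with A = PJP^{-1}, so e^{tA} = P e^{tJ} P^{-1}.

For a Jordan block J_k(λ), e^{tJ_k(λ)} = e^{λt} · (I + tN + t^2 N^2/2! + ... + t^{k-1} N^{k-1}/(k-1)!) where N is the nilpotent superdiagonal part.

Assembling the blocks and conjugating back gives the entries of e^{tA} as shown above.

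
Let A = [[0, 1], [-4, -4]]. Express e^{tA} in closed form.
A has Jordan form J = [[-2, 1], [0, -2]] with A = PJP^{-1}, so e^{tA} = P e^{tJ} P^{-1}.

For a Jordan block J_k(λ), e^{tJ_k(λ)} = e^{λt} · (I + tN + t^2 N^2/2! + ... + t^{k-1} N^{k-1}/(k-1)!) where N is the nilpotent superdiagonal part.

Assembling the blocks and conjugating back gives the entries of e^{tA} as shown above.

e^{tA} = [[(2*t + 1)*e^{-2*t}, t*e^{-2*t}], [-4*t*e^{-2*t}, (1 - 2*t)*e^{-2*t}]]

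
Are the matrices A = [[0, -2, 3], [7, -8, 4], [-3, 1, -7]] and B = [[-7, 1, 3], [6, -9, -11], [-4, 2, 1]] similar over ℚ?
Yes.

Two matrices over a field are similar if and only if they have the same invariant factors.

Both A and B have characteristic polynomial (x + 5)^3 and minimal polynomial (x + 5)^3. Computing further, both have invariant factors (x + 5)^3. Hence A and B are similar.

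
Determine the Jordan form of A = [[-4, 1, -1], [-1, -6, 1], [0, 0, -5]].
The characteristic polynomial is det(xI - A) = (x + 5)^3, so the eigenvalues are -5 (algebraic multiplicity 3).

For λ = -5: rank(A + 5I) = 1, rank((A + 5I)^2) = 0. The eigenspace has dimension 3 - 1 = 2, so there are 2 Jordan blocks; the rank sequence gives block sizes [2, 1].

Assembling the blocks gives the Jordan form J above.

J = [[-5, 1, 0], [0, -5, 0], [0, 0, -5]]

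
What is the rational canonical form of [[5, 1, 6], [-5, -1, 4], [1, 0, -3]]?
The invariant factors of A (the non-unit diagonal entries of the Smith normal form of xI - A over ℚ[x]) are (x - 5)(x^2 + 4x + 2), each dividing the next. The characteristic polynomial is their product, (x - 5)(x^2 + 4x + 2).

The rational canonical form is the block-diagonal matrix of companion matrices C(f_i):
R = [[0, 0, 10], [1, 0, 18], [0, 1, 1]].

Note the characteristic polynomial does not split into linear factors over ℚ, so A has no Jordan form over ℚ; the rational canonical form exists over any field.

R = [[0, 0, 10], [1, 0, 18], [0, 1, 1]]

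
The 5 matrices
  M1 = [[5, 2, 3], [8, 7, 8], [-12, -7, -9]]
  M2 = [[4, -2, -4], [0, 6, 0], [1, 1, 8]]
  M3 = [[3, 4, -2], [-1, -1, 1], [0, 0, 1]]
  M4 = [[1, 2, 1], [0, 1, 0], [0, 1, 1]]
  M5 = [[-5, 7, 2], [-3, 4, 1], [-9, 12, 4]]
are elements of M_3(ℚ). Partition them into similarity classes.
3 classes: {M1, M4, M5}, {M2}, {M3}

Characteristic polynomials: χ_{M1} = (x - 1)^3, χ_{M2} = (x - 6)^3, χ_{M3} = (x - 1)^3, χ_{M4} = (x - 1)^3, χ_{M5} = (x - 1)^3.

{M1, M4, M5}: invariant factors (x - 1)^3.

{M2}: invariant factors x - 6, (x - 6)^2.

{M3}: invariant factors x - 1, (x - 1)^2.

Matrices are similar if and only if their invariant-factor lists agree; the partition into similarity classes is {M1, M4, M5}, {M2}, {M3}.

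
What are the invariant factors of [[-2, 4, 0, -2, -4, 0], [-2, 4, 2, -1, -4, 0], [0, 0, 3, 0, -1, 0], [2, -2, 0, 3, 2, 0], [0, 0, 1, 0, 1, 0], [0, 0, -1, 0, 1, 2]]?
The Jordan structure of A has elementary divisors (x - 1), (x - 2)^2, (x - 2), (x - 2), (x - 2). Arranging the block sizes at each eigenvalue in decreasing order and taking row products gives the invariant factors.

Invariant factors (smallest first, each dividing the next): x - 2, x - 2, x - 2, (x - 2)^2(x - 1).

Check: the last factor (x - 2)^2(x - 1) is the minimal polynomial, and the product (x - 2)^5(x - 1) is the characteristic polynomial.

x - 2, x - 2, x - 2, (x - 2)^2(x - 1)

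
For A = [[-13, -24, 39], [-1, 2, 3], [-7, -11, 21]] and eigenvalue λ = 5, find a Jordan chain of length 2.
We seek v_1 ∈ ker((A - 5I)^2) \ ker(A - 5I), then set v_{i+1} = (A - 5I) v_i.

One such chain is v_1 = [[2, 0, 1]]^T, v_2 = [[3, 1, 2]]^T. Check: (A - 5I) v_2 = [[0, 0, 0]]^T = 0.

v_1 = [[2, 0, 1]]^T, v_2 = [[3, 1, 2]]^T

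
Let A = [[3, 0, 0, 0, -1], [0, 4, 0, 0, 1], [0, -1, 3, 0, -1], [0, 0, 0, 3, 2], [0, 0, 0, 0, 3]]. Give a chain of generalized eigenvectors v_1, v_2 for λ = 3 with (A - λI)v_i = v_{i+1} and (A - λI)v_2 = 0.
v_1 = [[0, 1, -1, 0, -1]]^T, v_2 = [[1, 0, 0, -2, 0]]^T

We seek v_1 ∈ ker((A - 3I)^2) \ ker(A - 3I), then set v_{i+1} = (A - 3I) v_i.

One such chain is v_1 = [[0, 1, -1, 0, -1]]^T, v_2 = [[1, 0, 0, -2, 0]]^T. Check: (A - 3I) v_2 = [[0, 0, 0, 0, 0]]^T = 0.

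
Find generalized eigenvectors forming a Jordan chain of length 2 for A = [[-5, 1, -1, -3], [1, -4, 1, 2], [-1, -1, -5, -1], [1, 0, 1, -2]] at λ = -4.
We seek v_1 ∈ ker((A + 4I)^2) \ ker(A + 4I), then set v_{i+1} = (A + 4I) v_i.

One such chain is v_1 = [[1, -2, 5, -3]]^T, v_2 = [[1, 0, -1, 0]]^T. Check: (A + 4I) v_2 = [[0, 0, 0, 0]]^T = 0.

v_1 = [[1, -2, 5, -3]]^T, v_2 = [[1, 0, -1, 0]]^T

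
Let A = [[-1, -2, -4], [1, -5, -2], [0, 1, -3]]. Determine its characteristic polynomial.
xI - A = [[x + 1, 2, 4], [-1, x + 5, 2], [0, -1, x + 3]].

Expanding det(xI - A) along the first row:
det(xI - A) = + (x + 1)·det([[x + 5, 2], [-1, x + 3]]) - (2)·det([[-1, 2], [0, x + 3]]) + (4)·det([[-1, x + 5], [0, -1]]).

Evaluating gives χ_A(x) = x^3 + 9x^2 + 27x + 27 = (x + 3)^3.

χ_A(x) = (x + 3)^3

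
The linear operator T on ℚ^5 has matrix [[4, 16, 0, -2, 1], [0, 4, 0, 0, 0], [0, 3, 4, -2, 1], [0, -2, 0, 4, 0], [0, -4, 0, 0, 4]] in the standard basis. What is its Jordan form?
The characteristic polynomial is det(xI - A) = (x - 4)^5, so the eigenvalues are 4 (algebraic multiplicity 5).

For λ = 4: rank(A - 4I) = 2, rank((A - 4I)^2) = 0. The eigenspace has dimension 5 - 2 = 3, so there are 3 Jordan blocks; the rank sequence gives block sizes [2, 2, 1].

Assembling the blocks gives the Jordan form J above.

J = [[4, 1, 0, 0, 0], [0, 4, 0, 0, 0], [0, 0, 4, 1, 0], [0, 0, 0, 4, 0], [0, 0, 0, 0, 4]]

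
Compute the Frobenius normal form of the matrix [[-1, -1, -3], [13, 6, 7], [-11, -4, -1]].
R = [[0, 0, 0], [1, 0, 3], [0, 1, 4]]

The invariant factors of A (the non-unit diagonal entries of the Smith normal form of xI - A over ℚ[x]) are x(x^2 - 4x - 3), each dividing the next. The characteristic polynomial is their product, x(x^2 - 4x - 3).

The rational canonical form is the block-diagonal matrix of companion matrices C(f_i):
R = [[0, 0, 0], [1, 0, 3], [0, 1, 4]].

Note the characteristic polynomial does not split into linear factors over ℚ, so A has no Jordan form over ℚ; the rational canonical form exists over any field.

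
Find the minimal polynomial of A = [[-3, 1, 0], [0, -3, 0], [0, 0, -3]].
m_A(x) = (x + 3)^2

The characteristic polynomial factors as (x + 3)^3. The minimal polynomial is ∏(x - λ)^{k_λ} where k_λ is the size of the largest Jordan block at λ.

For λ = -3: rank(A + 3I) = 1, and the largest Jordan block has size 2 (the smallest k with rank((A + 3I)^k) = rank((A + 3I)^(k+1))).

So m_A(x) = (x + 3)^2.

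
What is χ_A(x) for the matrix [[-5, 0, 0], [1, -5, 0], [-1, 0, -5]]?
xI - A = [[x + 5, 0, 0], [-1, x + 5, 0], [1, 0, x + 5]].

Expanding det(xI - A) along the first row:
det(xI - A) = + (x + 5)·det([[x + 5, 0], [0, x + 5]]) - (0)·det([[-1, 0], [1, x + 5]]) + (0)·det([[-1, x + 5], [1, 0]]).

Evaluating gives χ_A(x) = x^3 + 15x^2 + 75x + 125 = (x + 5)^3.

χ_A(x) = (x + 5)^3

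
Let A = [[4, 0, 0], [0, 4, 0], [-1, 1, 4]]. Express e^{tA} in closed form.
e^{tA} = [[e^{4*t}, 0, 0], [0, e^{4*t}, 0], [-t*e^{4*t}, t*e^{4*t}, e^{4*t}]]

A has Jordan form J = [[4, 1, 0], [0, 4, 0], [0, 0, 4]] with A = PJP^{-1}, so e^{tA} = P e^{tJ} P^{-1}.

For a Jordan block J_k(λ), e^{tJ_k(λ)} = e^{λt} · (I + tN + t^2 N^2/2! + ... + t^{k-1} N^{k-1}/(k-1)!) where N is the nilpotent superdiagonal part.

Assembling the blocks and conjugating back gives the entries of e^{tA} as shown above.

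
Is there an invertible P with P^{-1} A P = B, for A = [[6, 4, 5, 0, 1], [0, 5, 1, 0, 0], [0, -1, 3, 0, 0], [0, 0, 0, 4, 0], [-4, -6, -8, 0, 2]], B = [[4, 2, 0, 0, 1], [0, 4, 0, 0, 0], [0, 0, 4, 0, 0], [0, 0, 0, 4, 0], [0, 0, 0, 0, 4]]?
Both have characteristic polynomial (x - 4)^5, but the minimal polynomial of A is (x - 4)^3 while the minimal polynomial of B is (x - 4)^2. The minimal polynomial is a similarity invariant, so A and B are not similar.

No.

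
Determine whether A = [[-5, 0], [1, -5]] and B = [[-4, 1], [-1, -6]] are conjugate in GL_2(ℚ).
Two matrices over a field are similar if and only if they have the same invariant factors.

Both A and B have characteristic polynomial (x + 5)^2 and minimal polynomial (x + 5)^2. Computing further, both have invariant factors (x + 5)^2. Hence A and B are similar.

Yes.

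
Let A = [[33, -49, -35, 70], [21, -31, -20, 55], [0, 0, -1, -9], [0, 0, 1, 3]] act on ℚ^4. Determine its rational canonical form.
R = [[0, -6, 0, 0], [1, 2, 0, 0], [0, 0, 0, -6], [0, 0, 1, 2]]

The invariant factors of A (the non-unit diagonal entries of the Smith normal form of xI - A over ℚ[x]) are x^2 - 2x + 6, x^2 - 2x + 6, each dividing the next. The characteristic polynomial is their product, (x^2 - 2x + 6)^2.

The rational canonical form is the block-diagonal matrix of companion matrices C(f_i):
R = [[0, -6, 0, 0], [1, 2, 0, 0], [0, 0, 0, -6], [0, 0, 1, 2]].

Note the characteristic polynomial does not split into linear factors over ℚ, so A has no Jordan form over ℚ; the rational canonical form exists over any field.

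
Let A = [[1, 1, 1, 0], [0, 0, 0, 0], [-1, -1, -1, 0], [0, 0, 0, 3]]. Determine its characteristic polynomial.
xI - A = [[x - 1, -1, -1, 0], [0, x, 0, 0], [1, 1, x + 1, 0], [0, 0, 0, x - 3]].

Expanding det(xI - A) along the first row:
det(xI - A) = + (x - 1)·det([[x, 0, 0], [1, x + 1, 0], [0, 0, x - 3]]) - (-1)·det([[0, 0, 0], [1, x + 1, 0], [0, 0, x - 3]]) + (-1)·det([[0, x, 0], [1, 1, 0], [0, 0, x - 3]]) - (0)·det([[0, x, 0], [1, 1, x + 1], [0, 0, 0]]).

Evaluating gives χ_A(x) = x^4 - 3x^3 = x^3(x - 3).

χ_A(x) = x^3(x - 3)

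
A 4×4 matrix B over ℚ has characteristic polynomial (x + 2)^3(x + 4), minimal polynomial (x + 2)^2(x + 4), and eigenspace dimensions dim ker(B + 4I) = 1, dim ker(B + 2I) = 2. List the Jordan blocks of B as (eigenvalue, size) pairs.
Jordan blocks: (-4, 1), (-2, 2), (-2, 1)

λ = -4: algebraic multiplicity 1 (exponent in χ_B), largest block size 1 (exponent in m_B), 1 block (geometric multiplicity). This forces block sizes [1].
λ = -2: algebraic multiplicity 3 (exponent in χ_B), largest block size 2 (exponent in m_B), 2 blocks (geometric multiplicity). These force block sizes [2, 1].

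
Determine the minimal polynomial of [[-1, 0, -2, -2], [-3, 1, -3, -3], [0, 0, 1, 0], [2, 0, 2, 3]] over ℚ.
m_A(x) = (x - 1)^2

The characteristic polynomial factors as (x - 1)^4. The minimal polynomial is ∏(x - λ)^{k_λ} where k_λ is the size of the largest Jordan block at λ.

For λ = 1: rank(A - I) = 1, and the largest Jordan block has size 2 (the smallest k with rank((A - I)^k) = rank((A - I)^(k+1))).

So m_A(x) = (x - 1)^2.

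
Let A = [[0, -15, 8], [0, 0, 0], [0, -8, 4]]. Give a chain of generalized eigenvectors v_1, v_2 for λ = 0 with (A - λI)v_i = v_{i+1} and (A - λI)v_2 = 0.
v_1 = [[0, 1, 2]]^T, v_2 = [[1, 0, 0]]^T

We seek v_1 ∈ ker(A^2) \ ker(A), then set v_{i+1} = A v_i.

One such chain is v_1 = [[0, 1, 2]]^T, v_2 = [[1, 0, 0]]^T. Check: A v_2 = [[0, 0, 0]]^T = 0.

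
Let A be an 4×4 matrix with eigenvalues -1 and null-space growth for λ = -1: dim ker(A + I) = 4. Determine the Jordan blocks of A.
Jordan blocks: (-1, 1), (-1, 1), (-1, 1), (-1, 1)

λ = -1: successive nullity increments [4] count blocks of size ≥ k; block sizes are [1, 1, 1, 1].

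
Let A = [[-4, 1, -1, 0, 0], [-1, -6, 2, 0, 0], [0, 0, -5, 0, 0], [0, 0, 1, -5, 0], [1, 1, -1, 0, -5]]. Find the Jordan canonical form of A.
The characteristic polynomial is det(xI - A) = (x + 5)^5, so the eigenvalues are -5 (algebraic multiplicity 5).

For λ = -5: rank(A + 5I) = 2, rank((A + 5I)^2) = 1, rank((A + 5I)^3) = 0. The eigenspace has dimension 5 - 2 = 3, so there are 3 Jordan blocks; the rank sequence gives block sizes [3, 1, 1].

Assembling the blocks gives the Jordan form J above.

J = [[-5, 1, 0, 0, 0], [0, -5, 1, 0, 0], [0, 0, -5, 0, 0], [0, 0, 0, -5, 0], [0, 0, 0, 0, -5]]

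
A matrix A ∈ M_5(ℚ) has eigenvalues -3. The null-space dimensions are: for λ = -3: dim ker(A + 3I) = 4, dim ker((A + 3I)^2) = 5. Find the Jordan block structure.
λ = -3: successive nullity increments [4, 1] count blocks of size ≥ k; block sizes are [2, 1, 1, 1].

Jordan blocks: (-3, 2), (-3, 1), (-3, 1), (-3, 1)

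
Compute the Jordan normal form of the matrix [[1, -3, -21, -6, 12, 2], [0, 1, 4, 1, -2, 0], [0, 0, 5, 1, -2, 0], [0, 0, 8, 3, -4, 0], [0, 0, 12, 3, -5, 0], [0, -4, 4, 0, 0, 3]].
J = [[1, 1, 0, 0, 0, 0], [0, 1, 0, 0, 0, 0], [0, 0, 1, 1, 0, 0], [0, 0, 0, 1, 0, 0], [0, 0, 0, 0, 1, 0], [0, 0, 0, 0, 0, 3]]

The characteristic polynomial is det(xI - A) = (x - 3)(x - 1)^5, so the eigenvalues are 1 (algebraic multiplicity 5), 3 (algebraic multiplicity 1).

For λ = 1: rank(A - I) = 3, rank((A - I)^2) = 1. The eigenspace has dimension 6 - 3 = 3, so there are 3 Jordan blocks; the rank sequence gives block sizes [2, 2, 1].

For λ = 3: algebraic multiplicity 1 gives one 1×1 block.

Assembling the blocks gives the Jordan form J above.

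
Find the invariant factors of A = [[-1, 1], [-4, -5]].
The Jordan structure of A has elementary divisors (x + 3)^2. Arranging the block sizes at each eigenvalue in decreasing order and taking row products gives the invariant factors.

Invariant factors (smallest first, each dividing the next): (x + 3)^2.

Check: the last factor (x + 3)^2 is the minimal polynomial, and the product (x + 3)^2 is the characteristic polynomial.

(x + 3)^2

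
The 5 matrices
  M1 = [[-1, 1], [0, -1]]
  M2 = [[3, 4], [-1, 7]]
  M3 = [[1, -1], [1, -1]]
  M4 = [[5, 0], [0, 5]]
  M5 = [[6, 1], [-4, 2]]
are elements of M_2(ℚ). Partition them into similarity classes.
5 classes: {M1}, {M2}, {M3}, {M4}, {M5}

Characteristic polynomials: χ_{M1} = (x + 1)^2, χ_{M2} = (x - 5)^2, χ_{M3} = x^2, χ_{M4} = (x - 5)^2, χ_{M5} = (x - 4)^2.

{M1}: invariant factors (x + 1)^2.

{M2}: invariant factors (x - 5)^2.

{M3}: invariant factors x^2.

{M4}: invariant factors x - 5, x - 5.

{M5}: invariant factors (x - 4)^2.

Matrices are similar if and only if their invariant-factor lists agree; the partition into similarity classes is {M1}, {M2}, {M3}, {M4}, {M5}.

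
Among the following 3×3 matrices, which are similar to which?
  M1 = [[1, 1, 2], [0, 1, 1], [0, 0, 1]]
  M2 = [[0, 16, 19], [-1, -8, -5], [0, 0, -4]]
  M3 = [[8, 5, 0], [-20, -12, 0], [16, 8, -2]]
3 classes: {M1}, {M2}, {M3}

Characteristic polynomials: χ_{M1} = (x - 1)^3, χ_{M2} = (x + 4)^3, χ_{M3} = (x + 2)^3.

{M1}: invariant factors (x - 1)^3.

{M2}: invariant factors (x + 4)^3.

{M3}: invariant factors x + 2, (x + 2)^2.

Matrices are similar if and only if their invariant-factor lists agree; the partition into similarity classes is {M1}, {M2}, {M3}.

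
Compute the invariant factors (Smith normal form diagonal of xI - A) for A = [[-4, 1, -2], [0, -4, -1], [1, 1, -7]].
The Jordan structure of A has elementary divisors (x + 5)^3. Arranging the block sizes at each eigenvalue in decreasing order and taking row products gives the invariant factors.

Invariant factors (smallest first, each dividing the next): (x + 5)^3.

Check: the last factor (x + 5)^3 is the minimal polynomial, and the product (x + 5)^3 is the characteristic polynomial.

(x + 5)^3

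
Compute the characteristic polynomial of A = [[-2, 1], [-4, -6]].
xI - A = [[x + 2, -1], [4, x + 6]].

Expanding det(xI - A) along the first row:
det(xI - A) = + (x + 2)·det([[x + 6]]) - (-1)·det([[4]]).

Evaluating gives χ_A(x) = x^2 + 8x + 16 = (x + 4)^2.

χ_A(x) = (x + 4)^2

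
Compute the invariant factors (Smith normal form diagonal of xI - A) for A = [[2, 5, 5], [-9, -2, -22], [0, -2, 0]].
The Jordan structure of A has elementary divisors (x + 1)^2, (x - 2). Arranging the block sizes at each eigenvalue in decreasing order and taking row products gives the invariant factors.

Invariant factors (smallest first, each dividing the next): (x - 2)(x + 1)^2.

Check: the last factor (x - 2)(x + 1)^2 is the minimal polynomial, and the product (x - 2)(x + 1)^2 is the characteristic polynomial.

(x - 2)(x + 1)^2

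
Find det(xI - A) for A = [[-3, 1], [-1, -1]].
xI - A = [[x + 3, -1], [1, x + 1]].

Expanding det(xI - A) along the first row:
det(xI - A) = + (x + 3)·det([[x + 1]]) - (-1)·det([[1]]).

Evaluating gives χ_A(x) = x^2 + 4x + 4 = (x + 2)^2.

χ_A(x) = (x + 2)^2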